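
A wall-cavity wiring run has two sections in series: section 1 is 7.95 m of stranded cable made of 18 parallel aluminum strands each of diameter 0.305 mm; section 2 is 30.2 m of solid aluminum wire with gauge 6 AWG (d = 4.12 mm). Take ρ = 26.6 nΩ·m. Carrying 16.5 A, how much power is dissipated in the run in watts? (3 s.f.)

ρ = 26.6 nΩ·m = 2.66×10^-8 Ω·m
Section 1: A_strand = π(1.5250e-04)² = 7.306e-08 m²; R₁ = ρL/(N·A_s) = (2.66×10^-8)(7.95)/(18×7.306e-08) = 0.1608 Ω
Section 2: A = π(4.12/2 mm)² = π(2.0600e-03 m)² = 1.333e-05 m²
R₂ = (2.66×10^-8)(30.2)/(1.333e-05) = 0.06026 Ω
R = R₁ + R₂ = 0.2211 Ω
P = I²R = (16.5)² × 0.2211 = 60.2 W

60.2 W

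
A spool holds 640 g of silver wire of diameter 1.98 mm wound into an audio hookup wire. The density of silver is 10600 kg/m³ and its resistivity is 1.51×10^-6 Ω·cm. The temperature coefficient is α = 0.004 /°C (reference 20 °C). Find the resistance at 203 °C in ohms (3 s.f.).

0.167 Ω

ρ = 1.51×10^-6 Ω·cm = 1.51×10^-8 Ω·m
A = π(d/2)² = π(9.9000e-04 m)² = 3.0791e-06 m²
L = m/(density·A) = 0.64/(10600×3.0791e-06) = 19.61 m
R = ρL/A = (1.51×10^-8)(19.61)/(3.0791e-06) = 0.09616 Ω
R(203 °C) = 0.09616 × (1 + 0.004×183) = 0.167 Ω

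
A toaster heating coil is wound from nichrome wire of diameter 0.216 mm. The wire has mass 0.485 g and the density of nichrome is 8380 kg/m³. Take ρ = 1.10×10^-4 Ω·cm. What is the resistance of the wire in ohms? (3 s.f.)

ρ = 1.10×10^-4 Ω·cm = 1.10×10^-6 Ω·m
A = π(d/2)² = π(1.0800e-04 m)² = 3.6644e-08 m²
L = m/(density·A) = 4.850×10^-4/(8380×3.6644e-08) = 1.579 m
R = ρL/A = (1.10×10^-6)(1.579)/(3.6644e-08) = 47.4 Ω

47.4 Ω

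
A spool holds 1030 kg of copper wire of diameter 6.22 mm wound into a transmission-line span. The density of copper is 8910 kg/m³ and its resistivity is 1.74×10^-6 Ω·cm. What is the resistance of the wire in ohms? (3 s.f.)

ρ = 1.74×10^-6 Ω·cm = 1.74×10^-8 Ω·m
A = π(d/2)² = π(3.1100e-03 m)² = 3.0386e-05 m²
L = m/(density·A) = 1030/(8910×3.0386e-05) = 3804 m
R = ρL/A = (1.74×10^-8)(3804)/(3.0386e-05) = 2.18 Ω

2.18 Ω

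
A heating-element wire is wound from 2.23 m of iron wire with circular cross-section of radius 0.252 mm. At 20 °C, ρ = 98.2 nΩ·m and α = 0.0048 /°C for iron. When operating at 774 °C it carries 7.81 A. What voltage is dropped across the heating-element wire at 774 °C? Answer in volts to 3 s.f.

39.6 V

ρ = 98.2 nΩ·m = 9.82×10^-8 Ω·m
A = πr² = π(2.5200e-04 m)² = 1.995e-07 m²
R₍20₎ = ρL/A = (9.82×10^-8)(2.23)/(1.995e-07) = 1.098 Ω
R₍774₎ = R₍20₎(1 + αΔT) = 1.098 × (1 + 0.0048×754) = 5.07 Ω
V = IR = 7.81 × 5.07 = 39.6 V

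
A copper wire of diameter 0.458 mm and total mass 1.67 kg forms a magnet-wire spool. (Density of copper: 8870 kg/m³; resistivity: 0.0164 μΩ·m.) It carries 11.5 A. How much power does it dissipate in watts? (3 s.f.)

ρ = 0.0164 μΩ·m = 1.64×10^-8 Ω·m
A = π(d/2)² = π(2.2900e-04 m)² = 1.6475e-07 m²
L = m/(density·A) = 1.67/(8870×1.6475e-07) = 1143 m
R = ρL/A = (1.64×10^-8)(1143)/(1.6475e-07) = 113.8 Ω
P = I²R = (11.5)² × 113.8 = 15000 W

15000 W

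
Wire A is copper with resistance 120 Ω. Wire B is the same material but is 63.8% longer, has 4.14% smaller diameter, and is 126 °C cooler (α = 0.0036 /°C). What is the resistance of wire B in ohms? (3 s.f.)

117 Ω

R ∝ ρL/d² with ρ ∝ (1+αΔT), so R_B/R_A = (1 + 63.8/100) × (1 − 4.14/100)⁻² × (1 − 0.0036×126)
= 1.638 × 1.088 × 0.5464 = 0.974
R_B = 0.974 × 120 = 117 Ω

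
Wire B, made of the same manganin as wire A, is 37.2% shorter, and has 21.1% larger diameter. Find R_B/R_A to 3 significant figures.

R ∝ L/d², so R_B/R_A = (1 − 37.2/100) × (1 + 21.1/100)⁻²
= 0.628 × 0.6819 = 0.428

0.428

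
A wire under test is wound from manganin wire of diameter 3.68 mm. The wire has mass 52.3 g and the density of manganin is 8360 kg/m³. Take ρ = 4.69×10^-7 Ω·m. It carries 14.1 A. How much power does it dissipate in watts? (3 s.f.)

5.16 W

A = π(d/2)² = π(1.8400e-03 m)² = 1.0636e-05 m²
L = m/(density·A) = 0.0523/(8360×1.0636e-05) = 0.5882 m
R = ρL/A = (4.69×10^-7)(0.5882)/(1.0636e-05) = 0.02594 Ω
P = I²R = (14.1)² × 0.02594 = 5.16 W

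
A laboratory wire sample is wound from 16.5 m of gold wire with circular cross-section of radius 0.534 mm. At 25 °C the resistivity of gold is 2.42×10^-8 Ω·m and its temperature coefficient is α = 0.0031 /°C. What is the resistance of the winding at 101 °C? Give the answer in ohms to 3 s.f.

A = πr² = π(5.3400e-04 m)² = 8.958e-07 m²
R₍25°C₎ = ρL/A = (2.42×10^-8)(16.5)/(8.958e-07) = 0.4457 Ω
R = R₀(1 + αΔT) = 0.4457(1 + 0.0031×76) = 0.551 Ω

0.551 Ω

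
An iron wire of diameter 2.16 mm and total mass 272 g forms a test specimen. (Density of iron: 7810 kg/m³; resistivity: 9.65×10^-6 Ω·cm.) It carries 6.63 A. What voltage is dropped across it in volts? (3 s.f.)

1.66 V

ρ = 9.65×10^-6 Ω·cm = 9.65×10^-8 Ω·m
A = π(d/2)² = π(1.0800e-03 m)² = 3.6644e-06 m²
L = m/(density·A) = 0.272/(7810×3.6644e-06) = 9.504 m
R = ρL/A = (9.65×10^-8)(9.504)/(3.6644e-06) = 0.2503 Ω
V = IR = 6.63 × 0.2503 = 1.66 V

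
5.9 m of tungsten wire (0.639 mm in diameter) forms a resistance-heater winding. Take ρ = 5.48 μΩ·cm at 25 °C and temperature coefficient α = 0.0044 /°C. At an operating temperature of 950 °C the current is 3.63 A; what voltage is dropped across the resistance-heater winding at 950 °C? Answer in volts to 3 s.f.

ρ = 5.48 μΩ·cm = 5.48×10^-8 Ω·m
A = π(d/2)² = π(3.1950e-04 m)² = 3.207e-07 m²
R₍25₎ = ρL/A = (5.48×10^-8)(5.9)/(3.207e-07) = 1.008 Ω
R₍950₎ = R₍25₎(1 + αΔT) = 1.008 × (1 + 0.0044×925) = 5.112 Ω
V = IR = 3.63 × 5.112 = 18.6 V

18.6 V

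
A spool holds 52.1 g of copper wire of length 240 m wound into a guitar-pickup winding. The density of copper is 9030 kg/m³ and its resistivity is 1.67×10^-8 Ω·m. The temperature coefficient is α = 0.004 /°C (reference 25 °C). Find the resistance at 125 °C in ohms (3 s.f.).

A = m/(density·L) = 0.0521/(9030×240) = 2.4040e-08 m²
R = ρL/A = (1.67×10^-8)(240)/(2.4040e-08) = 166.7 Ω
R(125 °C) = 166.7 × (1 + 0.004×100) = 233 Ω

233 Ω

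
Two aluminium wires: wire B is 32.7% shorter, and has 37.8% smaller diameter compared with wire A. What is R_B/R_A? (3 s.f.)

1.74

R ∝ L/d², so R_B/R_A = (1 − 32.7/100) × (1 − 37.8/100)⁻²
= 0.673 × 2.585 = 1.74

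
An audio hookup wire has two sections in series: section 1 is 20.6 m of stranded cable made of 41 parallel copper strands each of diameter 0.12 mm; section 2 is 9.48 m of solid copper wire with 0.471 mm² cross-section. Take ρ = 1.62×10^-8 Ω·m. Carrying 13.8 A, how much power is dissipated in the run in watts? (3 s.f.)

199 W

Section 1: A_strand = π(6.0000e-05)² = 1.131e-08 m²; R₁ = ρL/(N·A_s) = (1.62×10^-8)(20.6)/(41×1.131e-08) = 0.7197 Ω
Section 2: A = 0.471 mm² = 4.710e-07 m²
R₂ = (1.62×10^-8)(9.48)/(4.710e-07) = 0.3261 Ω
R = R₁ + R₂ = 1.046 Ω
P = I²R = (13.8)² × 1.046 = 199 W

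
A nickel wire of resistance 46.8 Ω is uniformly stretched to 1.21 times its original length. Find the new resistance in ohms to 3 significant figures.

Volume constant ⇒ A' = A/k with k = 1.21. R' = ρ(kL)/(A/k) = k²R.
R' = 1.464 × 46.8 = 68.5 Ω

68.5 Ω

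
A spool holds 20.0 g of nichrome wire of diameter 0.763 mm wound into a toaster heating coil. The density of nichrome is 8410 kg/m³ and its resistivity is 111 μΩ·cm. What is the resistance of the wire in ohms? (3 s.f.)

12.6 Ω

ρ = 111 μΩ·cm = 1.11×10^-6 Ω·m
A = π(d/2)² = π(3.8150e-04 m)² = 4.5723e-07 m²
L = m/(density·A) = 0.02/(8410×4.5723e-07) = 5.201 m
R = ρL/A = (1.11×10^-6)(5.201)/(4.5723e-07) = 12.6 Ω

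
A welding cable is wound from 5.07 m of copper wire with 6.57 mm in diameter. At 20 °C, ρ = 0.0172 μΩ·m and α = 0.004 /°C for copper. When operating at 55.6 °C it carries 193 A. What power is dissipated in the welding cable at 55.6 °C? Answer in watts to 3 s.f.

109 W

ρ = 0.0172 μΩ·m = 1.72×10^-8 Ω·m
A = π(d/2)² = π(3.2850e-03 m)² = 3.390e-05 m²
R₍20₎ = ρL/A = (1.72×10^-8)(5.07)/(3.390e-05) = 0.002572 Ω
R₍55.6₎ = R₍20₎(1 + αΔT) = 0.002572 × (1 + 0.004×35.6) = 0.002939 Ω
P = I²R = (193)² × 0.002939 = 109 W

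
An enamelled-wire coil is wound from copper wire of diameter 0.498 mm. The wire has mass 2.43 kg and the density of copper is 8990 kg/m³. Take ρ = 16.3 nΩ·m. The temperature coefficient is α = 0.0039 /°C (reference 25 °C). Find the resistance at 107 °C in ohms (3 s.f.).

153 Ω

ρ = 16.3 nΩ·m = 1.63×10^-8 Ω·m
A = π(d/2)² = π(2.4900e-04 m)² = 1.9478e-07 m²
L = m/(density·A) = 2.43/(8990×1.9478e-07) = 1388 m
R = ρL/A = (1.63×10^-8)(1388)/(1.9478e-07) = 116.1 Ω
R(107 °C) = 116.1 × (1 + 0.0039×82) = 153 Ω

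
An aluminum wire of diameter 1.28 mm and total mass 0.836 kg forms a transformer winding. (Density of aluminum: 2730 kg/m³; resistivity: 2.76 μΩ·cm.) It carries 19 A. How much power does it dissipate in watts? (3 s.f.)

1840 W

ρ = 2.76 μΩ·cm = 2.76×10^-8 Ω·m
A = π(d/2)² = π(6.4000e-04 m)² = 1.2868e-06 m²
L = m/(density·A) = 0.836/(2730×1.2868e-06) = 238 m
R = ρL/A = (2.76×10^-8)(238)/(1.2868e-06) = 5.104 Ω
P = I²R = (19)² × 5.104 = 1840 W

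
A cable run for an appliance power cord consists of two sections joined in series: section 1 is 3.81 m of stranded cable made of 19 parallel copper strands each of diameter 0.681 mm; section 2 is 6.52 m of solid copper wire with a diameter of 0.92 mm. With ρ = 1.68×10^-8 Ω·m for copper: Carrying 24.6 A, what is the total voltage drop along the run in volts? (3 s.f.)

4.28 V

Section 1: A_strand = π(3.4050e-04)² = 3.642e-07 m²; R₁ = ρL/(N·A_s) = (1.68×10^-8)(3.81)/(19×3.642e-07) = 0.009249 Ω
Section 2: A = π(d/2)² = π(4.6000e-04 m)² = 6.648e-07 m²
R₂ = (1.68×10^-8)(6.52)/(6.648e-07) = 0.1648 Ω
R = R₁ + R₂ = 0.174 Ω
V = IR = 24.6 × 0.174 = 4.28 V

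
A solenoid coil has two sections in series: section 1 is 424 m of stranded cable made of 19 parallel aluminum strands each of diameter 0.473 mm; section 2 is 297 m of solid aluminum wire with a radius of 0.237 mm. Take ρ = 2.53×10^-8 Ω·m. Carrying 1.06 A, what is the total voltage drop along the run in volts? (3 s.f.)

48.5 V

Section 1: A_strand = π(2.3650e-04)² = 1.757e-07 m²; R₁ = ρL/(N·A_s) = (2.53×10^-8)(424)/(19×1.757e-07) = 3.213 Ω
Section 2: A = πr² = π(2.3700e-04 m)² = 1.765e-07 m²
R₂ = (2.53×10^-8)(297)/(1.765e-07) = 42.58 Ω
R = R₁ + R₂ = 45.8 Ω
V = IR = 1.06 × 45.8 = 48.5 V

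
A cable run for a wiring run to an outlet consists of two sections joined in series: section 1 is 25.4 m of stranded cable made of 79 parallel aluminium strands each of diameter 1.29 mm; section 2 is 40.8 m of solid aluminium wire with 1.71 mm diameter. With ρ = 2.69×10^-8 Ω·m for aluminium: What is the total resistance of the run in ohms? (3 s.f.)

0.485 Ω

Section 1: A_strand = π(6.4500e-04)² = 1.307e-06 m²; R₁ = ρL/(N·A_s) = (2.69×10^-8)(25.4)/(79×1.307e-06) = 0.006617 Ω
Section 2: A = π(d/2)² = π(8.5500e-04 m)² = 2.297e-06 m²
R₂ = (2.69×10^-8)(40.8)/(2.297e-06) = 0.4779 Ω
R = R₁ + R₂ = 0.485 Ω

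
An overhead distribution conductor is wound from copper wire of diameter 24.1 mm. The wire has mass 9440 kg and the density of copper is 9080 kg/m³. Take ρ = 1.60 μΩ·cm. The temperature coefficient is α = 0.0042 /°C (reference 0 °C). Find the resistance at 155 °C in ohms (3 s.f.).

ρ = 1.60 μΩ·cm = 1.60×10^-8 Ω·m
A = π(d/2)² = π(1.2050e-02 m)² = 4.5617e-04 m²
L = m/(density·A) = 9440/(9080×4.5617e-04) = 2279 m
R = ρL/A = (1.60×10^-8)(2279)/(4.5617e-04) = 0.07994 Ω
R(155 °C) = 0.07994 × (1 + 0.0042×155) = 0.132 Ω

0.132 Ω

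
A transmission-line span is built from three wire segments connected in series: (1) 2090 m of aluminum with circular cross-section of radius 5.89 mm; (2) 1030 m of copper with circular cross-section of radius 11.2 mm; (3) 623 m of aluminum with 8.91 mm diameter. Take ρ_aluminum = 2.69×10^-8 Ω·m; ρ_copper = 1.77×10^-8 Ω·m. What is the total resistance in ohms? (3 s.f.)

Seg 1: A = πr² = π(5.8900e-03 m)² = 1.090e-04 m²
R_1 = (2.69×10^-8)(2090)/(1.090e-04) = 0.5158 Ω
Seg 2: A = πr² = π(1.1200e-02 m)² = 3.941e-04 m²
R_2 = (1.77×10^-8)(1030)/(3.941e-04) = 0.04626 Ω
Seg 3: A = π(d/2)² = π(4.4550e-03 m)² = 6.235e-05 m²
R_3 = (2.69×10^-8)(623)/(6.235e-05) = 0.2688 Ω
R_total = R_1 + R_2 + R_3 = 0.831 Ω

0.831 Ω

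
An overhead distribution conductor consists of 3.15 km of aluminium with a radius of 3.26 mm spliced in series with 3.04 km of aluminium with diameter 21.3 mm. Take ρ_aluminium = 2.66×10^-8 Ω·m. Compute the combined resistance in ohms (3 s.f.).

Segment 1: A = πr² = π(3.2600e-03 m)² = 3.339e-05 m²
R₁ = ρL/A = (2.66×10^-8)(3150)/(3.339e-05) = 2.51 Ω
Segment 2: A = π(d/2)² = π(1.0650e-02 m)² = 3.563e-04 m²
R₂ = (2.66×10^-8)(3040)/(3.563e-04) = 0.2269 Ω
R = R₁ + R₂ = 2.74 Ω

2.74 Ω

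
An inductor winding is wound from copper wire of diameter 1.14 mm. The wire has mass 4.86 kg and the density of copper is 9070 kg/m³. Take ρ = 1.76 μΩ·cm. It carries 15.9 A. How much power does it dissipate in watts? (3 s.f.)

ρ = 1.76 μΩ·cm = 1.76×10^-8 Ω·m
A = π(d/2)² = π(5.7000e-04 m)² = 1.0207e-06 m²
L = m/(density·A) = 4.86/(9070×1.0207e-06) = 525 m
R = ρL/A = (1.76×10^-8)(525)/(1.0207e-06) = 9.052 Ω
P = I²R = (15.9)² × 9.052 = 2290 W

2290 W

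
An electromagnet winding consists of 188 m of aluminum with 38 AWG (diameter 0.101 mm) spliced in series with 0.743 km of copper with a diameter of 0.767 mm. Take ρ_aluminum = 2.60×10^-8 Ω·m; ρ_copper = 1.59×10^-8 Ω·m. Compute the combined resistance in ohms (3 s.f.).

636 Ω

Segment 1: A = π(0.101/2 mm)² = π(5.0500e-05 m)² = 8.012e-09 m²
R₁ = ρL/A = (2.60×10^-8)(188)/(8.012e-09) = 610.1 Ω
Segment 2: A = π(d/2)² = π(3.8350e-04 m)² = 4.620e-07 m²
R₂ = (1.59×10^-8)(743)/(4.620e-07) = 25.57 Ω
R = R₁ + R₂ = 636 Ω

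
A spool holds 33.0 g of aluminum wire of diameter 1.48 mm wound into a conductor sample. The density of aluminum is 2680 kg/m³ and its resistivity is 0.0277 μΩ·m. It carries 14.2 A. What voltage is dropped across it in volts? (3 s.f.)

ρ = 0.0277 μΩ·m = 2.77×10^-8 Ω·m
A = π(d/2)² = π(7.4000e-04 m)² = 1.7203e-06 m²
L = m/(density·A) = 0.033/(2680×1.7203e-06) = 7.158 m
R = ρL/A = (2.77×10^-8)(7.158)/(1.7203e-06) = 0.1152 Ω
V = IR = 14.2 × 0.1152 = 1.64 V

1.64 V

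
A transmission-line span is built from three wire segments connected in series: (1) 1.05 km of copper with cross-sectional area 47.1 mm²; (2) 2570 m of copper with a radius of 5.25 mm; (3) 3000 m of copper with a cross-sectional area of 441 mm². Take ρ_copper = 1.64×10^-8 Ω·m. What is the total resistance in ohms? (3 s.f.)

Seg 1: A = 47.1 mm² = 4.710e-05 m²
R_1 = (1.64×10^-8)(1050)/(4.710e-05) = 0.3656 Ω
Seg 2: A = πr² = π(5.2500e-03 m)² = 8.659e-05 m²
R_2 = (1.64×10^-8)(2570)/(8.659e-05) = 0.4868 Ω
Seg 3: A = 441 mm² = 4.410e-04 m²
R_3 = (1.64×10^-8)(3000)/(4.410e-04) = 0.1116 Ω
R_total = R_1 + R_2 + R_3 = 0.964 Ω

0.964 Ω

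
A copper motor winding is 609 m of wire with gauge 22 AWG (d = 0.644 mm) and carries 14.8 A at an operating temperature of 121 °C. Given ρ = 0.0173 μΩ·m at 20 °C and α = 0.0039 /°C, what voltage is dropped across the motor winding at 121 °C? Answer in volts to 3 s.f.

ρ = 0.0173 μΩ·m = 1.73×10^-8 Ω·m
A = π(0.644/2 mm)² = π(3.2200e-04 m)² = 3.257e-07 m²
R₍20₎ = ρL/A = (1.73×10^-8)(609)/(3.257e-07) = 32.34 Ω
R₍121₎ = R₍20₎(1 + αΔT) = 32.34 × (1 + 0.0039×101) = 45.09 Ω
V = IR = 14.8 × 45.09 = 667 V

667 V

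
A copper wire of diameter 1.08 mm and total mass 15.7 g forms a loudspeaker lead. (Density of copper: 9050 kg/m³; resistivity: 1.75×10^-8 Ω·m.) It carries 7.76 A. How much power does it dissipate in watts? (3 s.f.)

2.18 W

A = π(d/2)² = π(5.4000e-04 m)² = 9.1609e-07 m²
L = m/(density·A) = 0.0157/(9050×9.1609e-07) = 1.894 m
R = ρL/A = (1.75×10^-8)(1.894)/(9.1609e-07) = 0.03618 Ω
P = I²R = (7.76)² × 0.03618 = 2.18 W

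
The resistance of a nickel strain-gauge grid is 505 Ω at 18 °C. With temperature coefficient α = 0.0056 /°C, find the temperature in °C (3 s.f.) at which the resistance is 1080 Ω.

221 °C

R = R₀(1 + α(T − T₀)) ⇒ T = T₀ + (R/R₀ − 1)/α
T = 18 + (1080/505 − 1)/0.0056 = 18 + (1.139)/0.0056 = 221 °C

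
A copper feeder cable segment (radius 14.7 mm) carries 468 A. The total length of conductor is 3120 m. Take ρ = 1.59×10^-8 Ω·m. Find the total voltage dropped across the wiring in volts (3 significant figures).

34.2 V

A = πr² = π(1.4700e-02 m)² = 6.789e-04 m²
R = ρL/A = (1.59×10^-8)(3120)/(6.789e-04) = 0.07307 Ω
V = IR = 468 × 0.07307 = 34.2 V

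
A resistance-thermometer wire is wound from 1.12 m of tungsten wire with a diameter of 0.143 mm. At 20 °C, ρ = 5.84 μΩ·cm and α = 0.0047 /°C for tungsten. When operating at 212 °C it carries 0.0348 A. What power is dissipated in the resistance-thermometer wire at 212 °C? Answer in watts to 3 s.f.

ρ = 5.84 μΩ·cm = 5.84×10^-8 Ω·m
A = π(d/2)² = π(7.1500e-05 m)² = 1.606e-08 m²
R₍20₎ = ρL/A = (5.84×10^-8)(1.12)/(1.606e-08) = 4.073 Ω
R₍212₎ = R₍20₎(1 + αΔT) = 4.073 × (1 + 0.0047×192) = 7.748 Ω
P = I²R = (0.0348)² × 7.748 = 0.00938 W

0.00938 W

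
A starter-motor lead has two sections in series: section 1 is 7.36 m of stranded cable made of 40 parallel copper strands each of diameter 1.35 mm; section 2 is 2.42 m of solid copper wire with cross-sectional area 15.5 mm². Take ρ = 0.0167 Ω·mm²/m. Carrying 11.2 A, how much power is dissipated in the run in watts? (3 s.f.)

ρ = 0.0167 Ω·mm²/m = 1.67×10^-8 Ω·m
Section 1: A_strand = π(6.7500e-04)² = 1.431e-06 m²; R₁ = ρL/(N·A_s) = (1.67×10^-8)(7.36)/(40×1.431e-06) = 0.002147 Ω
Section 2: A = 15.5 mm² = 1.550e-05 m²
R₂ = (1.67×10^-8)(2.42)/(1.550e-05) = 0.002607 Ω
R = R₁ + R₂ = 0.004754 Ω
P = I²R = (11.2)² × 0.004754 = 0.596 W

0.596 W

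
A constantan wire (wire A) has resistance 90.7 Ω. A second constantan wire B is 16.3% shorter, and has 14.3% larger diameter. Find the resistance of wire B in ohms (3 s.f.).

R ∝ L/d², so R_B/R_A = (1 − 16.3/100) × (1 + 14.3/100)⁻²
= 0.837 × 0.7654 = 0.6407
R_B = 0.6407 × 90.7 = 58.1 Ω

58.1 Ω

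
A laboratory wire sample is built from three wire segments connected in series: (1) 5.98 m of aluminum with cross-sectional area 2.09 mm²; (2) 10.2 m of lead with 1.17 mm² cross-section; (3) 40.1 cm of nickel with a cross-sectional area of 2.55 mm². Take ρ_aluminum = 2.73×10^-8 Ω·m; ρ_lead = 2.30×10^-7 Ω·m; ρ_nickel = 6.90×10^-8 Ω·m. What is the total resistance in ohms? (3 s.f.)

2.09 Ω

Seg 1: A = 2.09 mm² = 2.090e-06 m²
R_1 = (2.73×10^-8)(5.98)/(2.090e-06) = 0.07811 Ω
Seg 2: A = 1.17 mm² = 1.170e-06 m²
R_2 = (2.30×10^-7)(10.2)/(1.170e-06) = 2.005 Ω
Seg 3: A = 2.55 mm² = 2.550e-06 m²
R_3 = (6.90×10^-8)(0.401)/(2.550e-06) = 0.01085 Ω
R_total = R_1 + R_2 + R_3 = 2.09 Ω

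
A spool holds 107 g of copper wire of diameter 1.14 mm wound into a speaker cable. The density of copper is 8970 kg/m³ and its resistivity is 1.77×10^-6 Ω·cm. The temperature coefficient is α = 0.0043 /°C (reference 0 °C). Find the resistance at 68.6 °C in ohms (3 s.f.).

0.262 Ω

ρ = 1.77×10^-6 Ω·cm = 1.77×10^-8 Ω·m
A = π(d/2)² = π(5.7000e-04 m)² = 1.0207e-06 m²
L = m/(density·A) = 0.107/(8970×1.0207e-06) = 11.69 m
R = ρL/A = (1.77×10^-8)(11.69)/(1.0207e-06) = 0.2027 Ω
R(68.6 °C) = 0.2027 × (1 + 0.0043×68.6) = 0.262 Ω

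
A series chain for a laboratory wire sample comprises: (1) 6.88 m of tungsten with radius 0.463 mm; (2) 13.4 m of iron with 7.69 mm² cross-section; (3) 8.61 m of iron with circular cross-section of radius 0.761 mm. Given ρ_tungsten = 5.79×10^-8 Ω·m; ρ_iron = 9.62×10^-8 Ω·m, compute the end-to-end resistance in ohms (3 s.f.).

Seg 1: A = πr² = π(4.6300e-04 m)² = 6.735e-07 m²
R_1 = (5.79×10^-8)(6.88)/(6.735e-07) = 0.5915 Ω
Seg 2: A = 7.69 mm² = 7.690e-06 m²
R_2 = (9.62×10^-8)(13.4)/(7.690e-06) = 0.1676 Ω
Seg 3: A = πr² = π(7.6100e-04 m)² = 1.819e-06 m²
R_3 = (9.62×10^-8)(8.61)/(1.819e-06) = 0.4553 Ω
R_total = R_1 + R_2 + R_3 = 1.21 Ω

1.21 Ω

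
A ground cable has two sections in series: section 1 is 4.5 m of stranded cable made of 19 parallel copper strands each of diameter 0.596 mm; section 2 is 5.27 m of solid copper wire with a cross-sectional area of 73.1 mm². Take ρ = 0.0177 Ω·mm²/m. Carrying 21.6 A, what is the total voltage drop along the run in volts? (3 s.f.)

ρ = 0.0177 Ω·mm²/m = 1.77×10^-8 Ω·m
Section 1: A_strand = π(2.9800e-04)² = 2.790e-07 m²; R₁ = ρL/(N·A_s) = (1.77×10^-8)(4.5)/(19×2.790e-07) = 0.01503 Ω
Section 2: A = 73.1 mm² = 7.310e-05 m²
R₂ = (1.77×10^-8)(5.27)/(7.310e-05) = 0.001276 Ω
R = R₁ + R₂ = 0.0163 Ω
V = IR = 21.6 × 0.0163 = 0.352 V

0.352 V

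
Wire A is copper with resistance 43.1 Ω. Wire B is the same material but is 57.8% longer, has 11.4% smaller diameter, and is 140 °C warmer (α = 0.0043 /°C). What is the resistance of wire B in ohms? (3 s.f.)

139 Ω

R ∝ ρL/d² with ρ ∝ (1+αΔT), so R_B/R_A = (1 + 57.8/100) × (1 − 11.4/100)⁻² × (1 + 0.0043×140)
= 1.578 × 1.274 × 1.602 = 3.22
R_B = 3.22 × 43.1 = 139 Ω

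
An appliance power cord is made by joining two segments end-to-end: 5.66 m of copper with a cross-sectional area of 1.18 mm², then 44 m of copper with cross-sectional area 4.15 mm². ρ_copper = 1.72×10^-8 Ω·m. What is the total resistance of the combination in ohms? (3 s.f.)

Segment 1: A = 1.18 mm² = 1.180e-06 m²
R₁ = ρL/A = (1.72×10^-8)(5.66)/(1.180e-06) = 0.0825 Ω
Segment 2: A = 4.15 mm² = 4.150e-06 m²
R₂ = (1.72×10^-8)(44)/(4.150e-06) = 0.1824 Ω
R = R₁ + R₂ = 0.265 Ω

0.265 Ω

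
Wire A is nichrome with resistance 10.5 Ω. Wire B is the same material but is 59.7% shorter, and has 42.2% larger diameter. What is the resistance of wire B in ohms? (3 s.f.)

R ∝ L/d², so R_B/R_A = (1 − 59.7/100) × (1 + 42.2/100)⁻²
= 0.403 × 0.4945 = 0.1993
R_B = 0.1993 × 10.5 = 2.09 Ω

2.09 Ω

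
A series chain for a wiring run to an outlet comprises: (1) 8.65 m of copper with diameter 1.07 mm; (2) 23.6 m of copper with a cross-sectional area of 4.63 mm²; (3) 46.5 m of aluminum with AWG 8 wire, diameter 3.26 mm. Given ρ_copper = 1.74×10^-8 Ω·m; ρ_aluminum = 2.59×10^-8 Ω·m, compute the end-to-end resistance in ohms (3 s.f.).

0.400 Ω

Seg 1: A = π(d/2)² = π(5.3500e-04 m)² = 8.992e-07 m²
R_1 = (1.74×10^-8)(8.65)/(8.992e-07) = 0.1674 Ω
Seg 2: A = 4.63 mm² = 4.630e-06 m²
R_2 = (1.74×10^-8)(23.6)/(4.630e-06) = 0.08869 Ω
Seg 3: A = π(3.26/2 mm)² = π(1.6300e-03 m)² = 8.347e-06 m²
R_3 = (2.59×10^-8)(46.5)/(8.347e-06) = 0.1443 Ω
R_total = R_1 + R_2 + R_3 = 0.400 Ω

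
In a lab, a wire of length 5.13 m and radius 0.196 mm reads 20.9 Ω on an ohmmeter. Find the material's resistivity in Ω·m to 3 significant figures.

A = πr² = π(1.9600e-04 m)² = 1.207e-07 m²
ρ = RA/L = (20.9)(1.207e-07)/(5.13) = 4.92×10^-7 Ω·m

4.92×10^-7 Ω·m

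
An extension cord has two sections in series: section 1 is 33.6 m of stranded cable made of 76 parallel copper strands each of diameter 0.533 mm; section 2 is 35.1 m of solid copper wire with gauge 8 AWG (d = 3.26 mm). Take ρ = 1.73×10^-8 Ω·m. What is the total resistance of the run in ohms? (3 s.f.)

0.107 Ω

Section 1: A_strand = π(2.6650e-04)² = 2.231e-07 m²; R₁ = ρL/(N·A_s) = (1.73×10^-8)(33.6)/(76×2.231e-07) = 0.03428 Ω
Section 2: A = π(3.26/2 mm)² = π(1.6300e-03 m)² = 8.347e-06 m²
R₂ = (1.73×10^-8)(35.1)/(8.347e-06) = 0.07275 Ω
R = R₁ + R₂ = 0.107 Ω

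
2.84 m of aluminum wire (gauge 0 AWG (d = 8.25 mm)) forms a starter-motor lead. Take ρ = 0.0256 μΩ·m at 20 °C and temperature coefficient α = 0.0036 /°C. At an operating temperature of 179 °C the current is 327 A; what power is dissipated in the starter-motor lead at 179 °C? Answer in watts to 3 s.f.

ρ = 0.0256 μΩ·m = 2.56×10^-8 Ω·m
A = π(8.25/2 mm)² = π(4.1250e-03 m)² = 5.346e-05 m²
R₍20₎ = ρL/A = (2.56×10^-8)(2.84)/(5.346e-05) = 0.00136 Ω
R₍179₎ = R₍20₎(1 + αΔT) = 0.00136 × (1 + 0.0036×159) = 0.002139 Ω
P = I²R = (327)² × 0.002139 = 229 W

229 W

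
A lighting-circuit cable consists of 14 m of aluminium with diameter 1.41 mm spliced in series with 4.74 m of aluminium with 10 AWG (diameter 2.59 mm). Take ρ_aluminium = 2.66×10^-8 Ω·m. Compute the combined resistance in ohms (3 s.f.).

Segment 1: A = π(d/2)² = π(7.0500e-04 m)² = 1.561e-06 m²
R₁ = ρL/A = (2.66×10^-8)(14)/(1.561e-06) = 0.2385 Ω
Segment 2: A = π(2.59/2 mm)² = π(1.2950e-03 m)² = 5.269e-06 m²
R₂ = (2.66×10^-8)(4.74)/(5.269e-06) = 0.02393 Ω
R = R₁ + R₂ = 0.262 Ω

0.262 Ω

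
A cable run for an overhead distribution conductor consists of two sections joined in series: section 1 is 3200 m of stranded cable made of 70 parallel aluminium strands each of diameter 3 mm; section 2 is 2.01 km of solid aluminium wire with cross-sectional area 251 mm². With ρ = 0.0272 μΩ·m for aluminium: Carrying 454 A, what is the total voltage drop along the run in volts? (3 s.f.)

ρ = 0.0272 μΩ·m = 2.72×10^-8 Ω·m
Section 1: A_strand = π(1.5000e-03)² = 7.069e-06 m²; R₁ = ρL/(N·A_s) = (2.72×10^-8)(3200)/(70×7.069e-06) = 0.1759 Ω
Section 2: A = 251 mm² = 2.510e-04 m²
R₂ = (2.72×10^-8)(2010)/(2.510e-04) = 0.2178 Ω
R = R₁ + R₂ = 0.3937 Ω
V = IR = 454 × 0.3937 = 179 V

179 V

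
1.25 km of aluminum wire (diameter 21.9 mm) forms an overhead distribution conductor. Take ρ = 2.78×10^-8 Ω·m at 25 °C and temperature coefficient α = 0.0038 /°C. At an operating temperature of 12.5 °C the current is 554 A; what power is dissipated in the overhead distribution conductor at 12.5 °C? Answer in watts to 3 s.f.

A = π(d/2)² = π(1.0950e-02 m)² = 3.767e-04 m²
R₍25₎ = ρL/A = (2.78×10^-8)(1250)/(3.767e-04) = 0.09225 Ω
R₍12.5₎ = R₍25₎(1 + αΔT) = 0.09225 × (1 + 0.0038×-12.5) = 0.08787 Ω
P = I²R = (554)² × 0.08787 = 27000 W

27000 W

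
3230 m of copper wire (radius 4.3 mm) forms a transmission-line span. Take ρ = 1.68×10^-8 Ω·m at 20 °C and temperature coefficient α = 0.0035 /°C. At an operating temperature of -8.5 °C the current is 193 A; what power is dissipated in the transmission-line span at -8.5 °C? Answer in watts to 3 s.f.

31300 W

A = πr² = π(4.3000e-03 m)² = 5.809e-05 m²
R₍20₎ = ρL/A = (1.68×10^-8)(3230)/(5.809e-05) = 0.9342 Ω
R₍-8.5₎ = R₍20₎(1 + αΔT) = 0.9342 × (1 + 0.0035×-28.5) = 0.841 Ω
P = I²R = (193)² × 0.841 = 31300 W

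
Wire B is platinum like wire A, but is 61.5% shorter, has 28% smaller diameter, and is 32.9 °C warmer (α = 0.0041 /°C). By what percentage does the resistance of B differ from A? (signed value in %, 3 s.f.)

R ∝ ρL/d² with ρ ∝ (1+αΔT), so R_B/R_A = (1 − 61.5/100) × (1 − 28/100)⁻² × (1 + 0.0041×32.9)
= 0.385 × 1.929 × 1.135 = 0.8428
(R_B − R_A)/R_A = 0.8428 − 1 = -15.7%

-15.7%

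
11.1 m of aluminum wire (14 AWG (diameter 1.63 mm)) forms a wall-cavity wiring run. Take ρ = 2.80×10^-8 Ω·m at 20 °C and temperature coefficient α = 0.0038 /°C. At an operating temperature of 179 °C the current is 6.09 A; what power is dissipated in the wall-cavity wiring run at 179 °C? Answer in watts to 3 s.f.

A = π(1.63/2 mm)² = π(8.1500e-04 m)² = 2.087e-06 m²
R₍20₎ = ρL/A = (2.80×10^-8)(11.1)/(2.087e-06) = 0.1489 Ω
R₍179₎ = R₍20₎(1 + αΔT) = 0.1489 × (1 + 0.0038×159) = 0.2389 Ω
P = I²R = (6.09)² × 0.2389 = 8.86 W

8.86 W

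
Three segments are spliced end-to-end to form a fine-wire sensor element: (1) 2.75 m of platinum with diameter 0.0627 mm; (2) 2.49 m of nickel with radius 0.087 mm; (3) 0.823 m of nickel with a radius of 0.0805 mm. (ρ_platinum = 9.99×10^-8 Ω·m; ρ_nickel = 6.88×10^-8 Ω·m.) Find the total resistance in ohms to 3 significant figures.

Seg 1: A = π(d/2)² = π(3.1350e-05 m)² = 3.088e-09 m²
R_1 = (9.99×10^-8)(2.75)/(3.088e-09) = 88.98 Ω
Seg 2: A = πr² = π(8.7000e-05 m)² = 2.378e-08 m²
R_2 = (6.88×10^-8)(2.49)/(2.378e-08) = 7.204 Ω
Seg 3: A = πr² = π(8.0500e-05 m)² = 2.036e-08 m²
R_3 = (6.88×10^-8)(0.823)/(2.036e-08) = 2.781 Ω
R_total = R_1 + R_2 + R_3 = 99.0 Ω

99.0 Ω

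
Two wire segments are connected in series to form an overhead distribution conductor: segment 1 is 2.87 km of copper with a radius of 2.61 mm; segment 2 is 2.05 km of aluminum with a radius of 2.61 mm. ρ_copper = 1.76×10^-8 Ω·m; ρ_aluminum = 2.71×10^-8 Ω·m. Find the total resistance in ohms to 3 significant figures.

Segment 1: A = πr² = π(2.6100e-03 m)² = 2.140e-05 m²
R₁ = ρL/A = (1.76×10^-8)(2870)/(2.140e-05) = 2.36 Ω
R₂ = (2.71×10^-8)(2050)/(2.140e-05) = 2.596 Ω
R = R₁ + R₂ = 4.96 Ω

4.96 Ω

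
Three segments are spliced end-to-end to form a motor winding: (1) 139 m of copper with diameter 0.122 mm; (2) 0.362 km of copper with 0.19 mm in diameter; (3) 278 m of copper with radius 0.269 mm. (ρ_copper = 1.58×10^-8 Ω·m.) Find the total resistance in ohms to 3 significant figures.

409 Ω

Seg 1: A = π(d/2)² = π(6.1000e-05 m)² = 1.169e-08 m²
R_1 = (1.58×10^-8)(139)/(1.169e-08) = 187.9 Ω
Seg 2: A = π(d/2)² = π(9.5000e-05 m)² = 2.835e-08 m²
R_2 = (1.58×10^-8)(362)/(2.835e-08) = 201.7 Ω
Seg 3: A = πr² = π(2.6900e-04 m)² = 2.273e-07 m²
R_3 = (1.58×10^-8)(278)/(2.273e-07) = 19.32 Ω
R_total = R_1 + R_2 + R_3 = 409 Ω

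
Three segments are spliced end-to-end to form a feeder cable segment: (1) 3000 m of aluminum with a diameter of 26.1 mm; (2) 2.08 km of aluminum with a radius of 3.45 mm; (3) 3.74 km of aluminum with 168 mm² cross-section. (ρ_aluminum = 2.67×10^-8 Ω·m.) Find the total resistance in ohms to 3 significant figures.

2.23 Ω

Seg 1: A = π(d/2)² = π(1.3050e-02 m)² = 5.350e-04 m²
R_1 = (2.67×10^-8)(3000)/(5.350e-04) = 0.1497 Ω
Seg 2: A = πr² = π(3.4500e-03 m)² = 3.739e-05 m²
R_2 = (2.67×10^-8)(2080)/(3.739e-05) = 1.485 Ω
Seg 3: A = 168 mm² = 1.680e-04 m²
R_3 = (2.67×10^-8)(3740)/(1.680e-04) = 0.5944 Ω
R_total = R_1 + R_2 + R_3 = 2.23 Ω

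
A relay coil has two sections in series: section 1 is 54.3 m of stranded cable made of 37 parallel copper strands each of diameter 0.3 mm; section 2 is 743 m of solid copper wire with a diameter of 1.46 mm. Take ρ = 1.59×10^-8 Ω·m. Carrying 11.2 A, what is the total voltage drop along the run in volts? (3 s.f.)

Section 1: A_strand = π(1.5000e-04)² = 7.069e-08 m²; R₁ = ρL/(N·A_s) = (1.59×10^-8)(54.3)/(37×7.069e-08) = 0.3301 Ω
Section 2: A = π(d/2)² = π(7.3000e-04 m)² = 1.674e-06 m²
R₂ = (1.59×10^-8)(743)/(1.674e-06) = 7.057 Ω
R = R₁ + R₂ = 7.387 Ω
V = IR = 11.2 × 7.387 = 82.7 V

82.7 V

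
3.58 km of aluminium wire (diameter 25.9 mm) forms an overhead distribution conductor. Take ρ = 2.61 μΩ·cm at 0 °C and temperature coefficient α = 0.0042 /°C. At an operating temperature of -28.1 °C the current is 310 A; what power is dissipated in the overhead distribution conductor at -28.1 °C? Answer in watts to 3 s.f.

15000 W

ρ = 2.61 μΩ·cm = 2.61×10^-8 Ω·m
A = π(d/2)² = π(1.2950e-02 m)² = 5.269e-04 m²
R₍0₎ = ρL/A = (2.61×10^-8)(3580)/(5.269e-04) = 0.1774 Ω
R₍-28.1₎ = R₍0₎(1 + αΔT) = 0.1774 × (1 + 0.0042×-28.1) = 0.1564 Ω
P = I²R = (310)² × 0.1564 = 15000 W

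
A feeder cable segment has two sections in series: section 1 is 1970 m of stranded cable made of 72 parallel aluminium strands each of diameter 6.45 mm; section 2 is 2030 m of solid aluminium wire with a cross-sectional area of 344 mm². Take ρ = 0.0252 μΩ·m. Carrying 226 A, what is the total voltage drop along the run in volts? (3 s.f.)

ρ = 0.0252 μΩ·m = 2.52×10^-8 Ω·m
Section 1: A_strand = π(3.2250e-03)² = 3.267e-05 m²; R₁ = ρL/(N·A_s) = (2.52×10^-8)(1970)/(72×3.267e-05) = 0.0211 Ω
Section 2: A = 344 mm² = 3.440e-04 m²
R₂ = (2.52×10^-8)(2030)/(3.440e-04) = 0.1487 Ω
R = R₁ + R₂ = 0.1698 Ω
V = IR = 226 × 0.1698 = 38.4 V

38.4 V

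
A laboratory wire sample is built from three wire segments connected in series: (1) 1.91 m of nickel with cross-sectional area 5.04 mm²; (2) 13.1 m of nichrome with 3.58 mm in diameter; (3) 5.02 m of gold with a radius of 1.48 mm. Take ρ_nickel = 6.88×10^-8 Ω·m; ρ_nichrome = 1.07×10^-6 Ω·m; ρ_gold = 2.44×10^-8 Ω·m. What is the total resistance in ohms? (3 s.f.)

1.44 Ω

Seg 1: A = 5.04 mm² = 5.040e-06 m²
R_1 = (6.88×10^-8)(1.91)/(5.040e-06) = 0.02607 Ω
Seg 2: A = π(d/2)² = π(1.7900e-03 m)² = 1.007e-05 m²
R_2 = (1.07×10^-6)(13.1)/(1.007e-05) = 1.393 Ω
Seg 3: A = πr² = π(1.4800e-03 m)² = 6.881e-06 m²
R_3 = (2.44×10^-8)(5.02)/(6.881e-06) = 0.0178 Ω
R_total = R_1 + R_2 + R_3 = 1.44 Ω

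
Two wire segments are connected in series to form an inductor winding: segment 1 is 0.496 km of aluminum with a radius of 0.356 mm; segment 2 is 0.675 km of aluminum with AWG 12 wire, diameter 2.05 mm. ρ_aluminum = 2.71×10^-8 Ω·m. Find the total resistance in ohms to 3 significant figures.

39.3 Ω

Segment 1: A = πr² = π(3.5600e-04 m)² = 3.982e-07 m²
R₁ = ρL/A = (2.71×10^-8)(496)/(3.982e-07) = 33.76 Ω
Segment 2: A = π(2.05/2 mm)² = π(1.0250e-03 m)² = 3.301e-06 m²
R₂ = (2.71×10^-8)(675)/(3.301e-06) = 5.542 Ω
R = R₁ + R₂ = 39.3 Ω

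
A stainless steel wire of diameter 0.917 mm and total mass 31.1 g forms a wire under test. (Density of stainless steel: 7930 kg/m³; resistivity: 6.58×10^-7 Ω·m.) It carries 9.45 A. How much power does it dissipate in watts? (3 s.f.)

528 W

A = π(d/2)² = π(4.5850e-04 m)² = 6.6043e-07 m²
L = m/(density·A) = 0.0311/(7930×6.6043e-07) = 5.938 m
R = ρL/A = (6.58×10^-7)(5.938)/(6.6043e-07) = 5.916 Ω
P = I²R = (9.45)² × 5.916 = 528 W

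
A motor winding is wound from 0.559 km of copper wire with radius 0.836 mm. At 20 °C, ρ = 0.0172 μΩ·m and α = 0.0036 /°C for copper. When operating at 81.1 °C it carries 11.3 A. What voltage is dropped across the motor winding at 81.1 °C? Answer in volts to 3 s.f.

ρ = 0.0172 μΩ·m = 1.72×10^-8 Ω·m
A = πr² = π(8.3600e-04 m)² = 2.196e-06 m²
R₍20₎ = ρL/A = (1.72×10^-8)(559)/(2.196e-06) = 4.379 Ω
R₍81.1₎ = R₍20₎(1 + αΔT) = 4.379 × (1 + 0.0036×61.1) = 5.342 Ω
V = IR = 11.3 × 5.342 = 60.4 V

60.4 V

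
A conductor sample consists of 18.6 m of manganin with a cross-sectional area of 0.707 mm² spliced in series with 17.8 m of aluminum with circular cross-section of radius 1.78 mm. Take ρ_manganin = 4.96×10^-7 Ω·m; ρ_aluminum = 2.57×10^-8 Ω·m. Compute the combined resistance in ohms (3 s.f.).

Segment 1: A = 0.707 mm² = 7.070e-07 m²
R₁ = ρL/A = (4.96×10^-7)(18.6)/(7.070e-07) = 13.05 Ω
Segment 2: A = πr² = π(1.7800e-03 m)² = 9.954e-06 m²
R₂ = (2.57×10^-8)(17.8)/(9.954e-06) = 0.04596 Ω
R = R₁ + R₂ = 13.1 Ω

13.1 Ω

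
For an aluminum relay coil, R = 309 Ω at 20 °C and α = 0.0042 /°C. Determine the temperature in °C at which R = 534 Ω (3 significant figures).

R = R₀(1 + α(T − T₀)) ⇒ T = T₀ + (R/R₀ − 1)/α
T = 20 + (534/309 − 1)/0.0042 = 20 + (0.7282)/0.0042 = 193 °C

193 °C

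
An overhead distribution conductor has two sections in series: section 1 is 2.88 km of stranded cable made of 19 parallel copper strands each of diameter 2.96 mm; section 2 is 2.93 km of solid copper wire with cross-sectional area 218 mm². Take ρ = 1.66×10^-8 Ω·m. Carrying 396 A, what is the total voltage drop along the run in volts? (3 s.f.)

233 V

Section 1: A_strand = π(1.4800e-03)² = 6.881e-06 m²; R₁ = ρL/(N·A_s) = (1.66×10^-8)(2880)/(19×6.881e-06) = 0.3657 Ω
Section 2: A = 218 mm² = 2.180e-04 m²
R₂ = (1.66×10^-8)(2930)/(2.180e-04) = 0.2231 Ω
R = R₁ + R₂ = 0.5888 Ω
V = IR = 396 × 0.5888 = 233 V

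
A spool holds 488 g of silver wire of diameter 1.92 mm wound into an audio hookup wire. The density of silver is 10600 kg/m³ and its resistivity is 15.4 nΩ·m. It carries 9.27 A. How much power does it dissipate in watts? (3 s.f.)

ρ = 15.4 nΩ·m = 1.54×10^-8 Ω·m
A = π(d/2)² = π(9.6000e-04 m)² = 2.8953e-06 m²
L = m/(density·A) = 0.488/(10600×2.8953e-06) = 15.9 m
R = ρL/A = (1.54×10^-8)(15.9)/(2.8953e-06) = 0.08458 Ω
P = I²R = (9.27)² × 0.08458 = 7.27 W

7.27 W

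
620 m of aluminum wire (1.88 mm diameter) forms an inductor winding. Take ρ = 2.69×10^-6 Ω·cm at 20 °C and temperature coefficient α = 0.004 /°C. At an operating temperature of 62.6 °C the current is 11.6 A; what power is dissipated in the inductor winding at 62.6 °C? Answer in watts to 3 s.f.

946 W

ρ = 2.69×10^-6 Ω·cm = 2.69×10^-8 Ω·m
A = π(d/2)² = π(9.4000e-04 m)² = 2.776e-06 m²
R₍20₎ = ρL/A = (2.69×10^-8)(620)/(2.776e-06) = 6.008 Ω
R₍62.6₎ = R₍20₎(1 + αΔT) = 6.008 × (1 + 0.004×42.6) = 7.032 Ω
P = I²R = (11.6)² × 7.032 = 946 W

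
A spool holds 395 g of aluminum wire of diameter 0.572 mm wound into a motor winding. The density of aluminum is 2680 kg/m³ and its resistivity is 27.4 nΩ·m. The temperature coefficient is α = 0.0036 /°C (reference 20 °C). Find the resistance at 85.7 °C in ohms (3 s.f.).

ρ = 27.4 nΩ·m = 2.74×10^-8 Ω·m
A = π(d/2)² = π(2.8600e-04 m)² = 2.5697e-07 m²
L = m/(density·A) = 0.395/(2680×2.5697e-07) = 573.6 m
R = ρL/A = (2.74×10^-8)(573.6)/(2.5697e-07) = 61.16 Ω
R(85.7 °C) = 61.16 × (1 + 0.0036×65.7) = 75.6 Ω

75.6 Ω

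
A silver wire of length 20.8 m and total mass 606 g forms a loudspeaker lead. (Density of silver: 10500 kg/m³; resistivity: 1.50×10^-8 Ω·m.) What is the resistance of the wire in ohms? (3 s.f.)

0.112 Ω

A = m/(density·L) = 0.606/(10500×20.8) = 2.7747e-06 m²
R = ρL/A = (1.50×10^-8)(20.8)/(2.7747e-06) = 0.112 Ω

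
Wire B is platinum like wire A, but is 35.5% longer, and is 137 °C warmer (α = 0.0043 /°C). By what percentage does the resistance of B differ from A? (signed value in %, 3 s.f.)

115%

R ∝ ρL/d² with ρ ∝ (1+αΔT), so R_B/R_A = (1 + 35.5/100) × (1 + 0.0043×137)
= 1.355 × 1.589 = 2.153
(R_B − R_A)/R_A = 2.153 − 1 = 115%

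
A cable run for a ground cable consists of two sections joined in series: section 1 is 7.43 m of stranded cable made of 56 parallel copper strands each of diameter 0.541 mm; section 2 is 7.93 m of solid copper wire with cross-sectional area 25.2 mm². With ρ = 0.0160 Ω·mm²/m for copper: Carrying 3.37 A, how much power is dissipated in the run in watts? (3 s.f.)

0.162 W

ρ = 0.0160 Ω·mm²/m = 1.60×10^-8 Ω·m
Section 1: A_strand = π(2.7050e-04)² = 2.299e-07 m²; R₁ = ρL/(N·A_s) = (1.60×10^-8)(7.43)/(56×2.299e-07) = 0.009235 Ω
Section 2: A = 25.2 mm² = 2.520e-05 m²
R₂ = (1.60×10^-8)(7.93)/(2.520e-05) = 0.005035 Ω
R = R₁ + R₂ = 0.01427 Ω
P = I²R = (3.37)² × 0.01427 = 0.162 W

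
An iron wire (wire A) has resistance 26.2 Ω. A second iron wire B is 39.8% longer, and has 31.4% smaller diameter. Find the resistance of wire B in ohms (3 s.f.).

R ∝ L/d², so R_B/R_A = (1 + 39.8/100) × (1 − 31.4/100)⁻²
= 1.398 × 2.125 = 2.971
R_B = 2.971 × 26.2 = 77.8 Ω

77.8 Ω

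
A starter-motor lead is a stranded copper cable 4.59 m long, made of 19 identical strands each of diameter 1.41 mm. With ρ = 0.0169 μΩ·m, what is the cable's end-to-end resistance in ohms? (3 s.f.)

ρ = 0.0169 μΩ·m = 1.69×10^-8 Ω·m
A_strand = π(7.0500e-04 m)² = 1.561e-06 m²
R_strand = ρL/A = (1.69×10^-8)(4.59)/(1.561e-06) = 0.04968 Ω
R_total = R_strand/N = 0.04968/19 = 0.00261 Ω

0.00261 Ω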